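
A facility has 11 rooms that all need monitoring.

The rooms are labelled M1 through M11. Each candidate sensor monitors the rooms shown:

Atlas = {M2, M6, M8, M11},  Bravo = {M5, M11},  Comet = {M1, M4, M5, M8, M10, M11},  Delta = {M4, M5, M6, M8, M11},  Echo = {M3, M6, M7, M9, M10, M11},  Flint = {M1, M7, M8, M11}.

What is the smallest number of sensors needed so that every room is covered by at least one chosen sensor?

3

Atlas and Comet and Echo together: Atlas ∪ Comet ∪ Echo = {M1, M2, M3, M4, M5, M6, M7, M8, M9, M10, M11} — every room is covered.
Only Atlas contains M2, so Atlas is forced; the remaining 7 rooms need at least 2 more sensors (each remaining sensor adds at most 4) — so at least 3 sensors are needed, and 3 is optimal.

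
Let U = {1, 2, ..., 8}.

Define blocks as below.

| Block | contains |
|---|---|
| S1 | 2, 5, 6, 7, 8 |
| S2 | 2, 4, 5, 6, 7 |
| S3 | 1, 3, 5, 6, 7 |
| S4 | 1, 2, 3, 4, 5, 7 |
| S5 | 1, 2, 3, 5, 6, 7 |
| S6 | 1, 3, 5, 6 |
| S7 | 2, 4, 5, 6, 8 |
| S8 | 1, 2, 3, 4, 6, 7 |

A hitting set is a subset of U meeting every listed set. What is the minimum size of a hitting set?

The 2 elements {3, 6} hit every block.
No single element lies in every block, so at least 2 are needed and 2 is optimal.

2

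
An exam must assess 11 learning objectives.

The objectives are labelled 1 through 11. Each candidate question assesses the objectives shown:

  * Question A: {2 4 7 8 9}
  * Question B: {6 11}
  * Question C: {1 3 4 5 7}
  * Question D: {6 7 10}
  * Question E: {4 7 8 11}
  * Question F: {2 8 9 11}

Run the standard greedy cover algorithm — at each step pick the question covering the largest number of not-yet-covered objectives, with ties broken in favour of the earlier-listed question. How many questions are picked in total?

4

Greedy: pick A (covers 5 new) → pick C (covers 3 new) → pick B (covers 2 new) → pick D (covers 1 new). Total picks: 4.
(The true minimum cover uses only 3 questions, so greedy is not optimal here.)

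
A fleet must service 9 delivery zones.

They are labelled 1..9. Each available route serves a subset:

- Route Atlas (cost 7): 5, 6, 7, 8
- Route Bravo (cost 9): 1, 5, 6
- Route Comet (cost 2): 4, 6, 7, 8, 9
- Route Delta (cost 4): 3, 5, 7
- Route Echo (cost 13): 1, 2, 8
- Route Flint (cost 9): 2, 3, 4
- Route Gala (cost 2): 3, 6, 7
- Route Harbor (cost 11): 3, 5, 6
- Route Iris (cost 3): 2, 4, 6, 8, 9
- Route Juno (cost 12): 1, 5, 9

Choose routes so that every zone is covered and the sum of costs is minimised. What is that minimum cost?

14

Bravo, Gala, Iris together cover every zone (Bravo ∪ Gala ∪ Iris = {1, 2, 3, 4, 5, 6, 7, 8, 9}); total cost 9 + 2 + 3 = 14.
The greedy pick Comet, Delta, Iris, Bravo costs 18; no covering selection beats 14.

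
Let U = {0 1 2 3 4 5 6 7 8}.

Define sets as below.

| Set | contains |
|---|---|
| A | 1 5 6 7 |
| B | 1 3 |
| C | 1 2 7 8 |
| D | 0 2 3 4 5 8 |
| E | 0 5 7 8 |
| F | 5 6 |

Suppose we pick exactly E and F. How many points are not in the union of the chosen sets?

Union of E, F = {0, 5, 6, 7, 8}.
Not covered: 1, 2, 3, 4 — 4 points.

4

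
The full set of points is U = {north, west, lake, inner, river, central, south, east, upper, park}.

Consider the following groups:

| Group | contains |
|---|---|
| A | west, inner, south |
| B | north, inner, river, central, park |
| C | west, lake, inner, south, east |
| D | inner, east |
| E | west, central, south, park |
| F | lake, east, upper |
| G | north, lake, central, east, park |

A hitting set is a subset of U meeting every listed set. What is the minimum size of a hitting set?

Take H = {south, east, park}. Each listed group contains at least one of these, so H is a hitting set of size 3.
No choice of 2 points meets every group, so 3 is the minimum.

3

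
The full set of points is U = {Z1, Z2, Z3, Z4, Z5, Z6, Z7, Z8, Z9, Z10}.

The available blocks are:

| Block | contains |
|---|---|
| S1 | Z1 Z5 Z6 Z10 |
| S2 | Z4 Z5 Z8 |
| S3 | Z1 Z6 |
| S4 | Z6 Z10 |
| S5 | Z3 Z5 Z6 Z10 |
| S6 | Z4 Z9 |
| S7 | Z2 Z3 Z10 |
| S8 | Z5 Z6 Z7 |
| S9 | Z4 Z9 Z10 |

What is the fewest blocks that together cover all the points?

5

Take {S1, S2, S7, S8, S9}. Their union is {Z1, Z2, Z3, Z4, Z5, Z6, Z7, Z8, Z9, Z10}, which is all 10 points.
No 4 of the 9 blocks cover everything (all 126 combinations miss at least one point), so 5 is optimal.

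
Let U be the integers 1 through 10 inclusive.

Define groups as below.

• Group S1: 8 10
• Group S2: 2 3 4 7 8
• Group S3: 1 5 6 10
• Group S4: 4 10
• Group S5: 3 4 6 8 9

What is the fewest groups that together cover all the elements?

S2, S3, and S5 cover everything between them: the union {1, 2, 3, 4, 5, 6, 7, 8, 9, 10} is all of U.
Only S3 contains 1, so S3 is forced; the remaining 6 elements need at least 2 more groups (each remaining group adds at most 5) — so at least 3 groups are needed, and 3 is optimal.

3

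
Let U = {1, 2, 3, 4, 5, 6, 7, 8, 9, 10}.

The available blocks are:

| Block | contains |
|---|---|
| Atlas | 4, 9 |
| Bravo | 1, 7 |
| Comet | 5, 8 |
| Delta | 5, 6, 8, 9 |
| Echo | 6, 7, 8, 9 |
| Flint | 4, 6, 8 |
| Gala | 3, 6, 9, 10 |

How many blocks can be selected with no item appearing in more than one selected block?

Atlas, Bravo, Comet are pairwise disjoint (Atlas={4,9}; Bravo={1,7}; Comet={5,8}).
Every remaining block overlaps one of these, and no 4 of the listed blocks are pairwise disjoint, so 3 is the maximum.

3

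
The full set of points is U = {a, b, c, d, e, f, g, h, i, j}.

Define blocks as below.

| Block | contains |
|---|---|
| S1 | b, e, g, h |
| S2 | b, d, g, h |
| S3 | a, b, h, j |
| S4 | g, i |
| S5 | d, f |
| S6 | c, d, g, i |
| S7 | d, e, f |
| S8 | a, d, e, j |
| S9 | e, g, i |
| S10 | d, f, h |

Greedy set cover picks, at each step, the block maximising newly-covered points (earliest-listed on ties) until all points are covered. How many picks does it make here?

Greedy: pick S1 (covers 4 new) → pick S6 (covers 3 new) → pick S3 (covers 2 new) → pick S5 (covers 1 new). Total picks: 4.
(The true minimum cover uses only 3 blocks, so greedy is not optimal here.)

4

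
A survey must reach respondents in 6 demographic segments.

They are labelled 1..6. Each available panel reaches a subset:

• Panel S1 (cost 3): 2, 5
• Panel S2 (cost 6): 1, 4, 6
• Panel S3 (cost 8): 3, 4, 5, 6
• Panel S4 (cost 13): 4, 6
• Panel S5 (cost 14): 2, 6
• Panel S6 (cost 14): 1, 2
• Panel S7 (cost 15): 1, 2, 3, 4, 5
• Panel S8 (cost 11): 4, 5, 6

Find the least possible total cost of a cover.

S1, S2, S3 together cover every segment (S1 ∪ S2 ∪ S3 = {1, 2, 3, 4, 5, 6}); total cost 3 + 6 + 8 = 17.
No covering selection has total cost below 17.

17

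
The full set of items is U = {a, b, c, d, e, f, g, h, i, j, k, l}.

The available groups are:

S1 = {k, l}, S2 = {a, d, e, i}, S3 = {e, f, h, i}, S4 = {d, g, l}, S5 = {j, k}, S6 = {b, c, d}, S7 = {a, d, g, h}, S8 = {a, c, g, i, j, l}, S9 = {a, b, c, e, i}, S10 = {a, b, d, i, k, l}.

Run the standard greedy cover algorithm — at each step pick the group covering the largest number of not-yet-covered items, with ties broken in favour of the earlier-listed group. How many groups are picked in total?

3

Greedy: pick S8 (covers 6 new) → pick S3 (covers 3 new) → pick S10 (covers 3 new). Total picks: 3.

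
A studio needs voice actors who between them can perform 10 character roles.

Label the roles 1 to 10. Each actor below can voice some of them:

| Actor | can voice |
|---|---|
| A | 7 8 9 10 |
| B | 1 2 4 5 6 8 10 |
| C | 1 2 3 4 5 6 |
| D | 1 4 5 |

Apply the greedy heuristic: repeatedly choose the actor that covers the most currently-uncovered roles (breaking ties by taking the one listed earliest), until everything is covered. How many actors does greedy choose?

3

Greedy: pick B (covers 7 new) → pick A (covers 2 new) → pick C (covers 1 new). Total picks: 3.
(The true minimum cover uses only 2 actors, so greedy is not optimal here.)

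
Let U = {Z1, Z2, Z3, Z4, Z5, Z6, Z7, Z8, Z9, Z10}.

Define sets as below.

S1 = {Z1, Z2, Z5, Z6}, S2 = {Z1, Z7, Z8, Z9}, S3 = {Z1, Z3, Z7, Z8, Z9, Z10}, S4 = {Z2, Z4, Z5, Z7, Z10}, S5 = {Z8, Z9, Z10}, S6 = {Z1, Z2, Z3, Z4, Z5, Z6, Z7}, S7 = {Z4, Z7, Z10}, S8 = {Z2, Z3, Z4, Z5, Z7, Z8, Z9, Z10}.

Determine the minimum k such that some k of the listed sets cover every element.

S1 and S8 together: S1 ∪ S8 = {Z1, Z2, Z3, Z4, Z5, Z6, Z7, Z8, Z9, Z10} — every element is covered.
No single set has all 10 elements (the largest, S8, has 8), so 2 is optimal.

2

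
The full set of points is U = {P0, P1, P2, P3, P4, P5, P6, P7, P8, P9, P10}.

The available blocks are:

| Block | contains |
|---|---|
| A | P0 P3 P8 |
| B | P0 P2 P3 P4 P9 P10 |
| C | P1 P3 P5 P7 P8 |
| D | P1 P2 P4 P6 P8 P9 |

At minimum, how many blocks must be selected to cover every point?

3

B, C, and D cover everything between them: the union {P0, P1, P2, P3, P4, P5, P6, P7, P8, P9, P10} is all of U.
Only C contains P5, so C is forced; the remaining 6 points need at least 2 more blocks (each remaining block adds at most 5) — so at least 3 blocks are needed, and 3 is optimal.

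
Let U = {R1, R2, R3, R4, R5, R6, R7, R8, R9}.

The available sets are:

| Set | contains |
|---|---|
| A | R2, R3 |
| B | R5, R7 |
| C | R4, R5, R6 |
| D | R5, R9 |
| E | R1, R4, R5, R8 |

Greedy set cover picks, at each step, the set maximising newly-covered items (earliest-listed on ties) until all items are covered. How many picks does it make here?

5

Greedy: pick E (covers 4 new) → pick A (covers 2 new) → pick B (covers 1 new) → pick C (covers 1 new) → pick D (covers 1 new). Total picks: 5.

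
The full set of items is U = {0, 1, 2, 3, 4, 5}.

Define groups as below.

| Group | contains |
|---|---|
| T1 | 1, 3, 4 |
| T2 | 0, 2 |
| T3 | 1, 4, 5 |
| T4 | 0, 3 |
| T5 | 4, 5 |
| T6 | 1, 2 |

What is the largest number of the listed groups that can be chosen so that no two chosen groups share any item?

T4, T5, T6 are pairwise disjoint (T4={0,3}; T5={4,5}; T6={1,2}).
Every remaining group overlaps one of these, and no 4 of the listed groups are pairwise disjoint, so 3 is the maximum.

3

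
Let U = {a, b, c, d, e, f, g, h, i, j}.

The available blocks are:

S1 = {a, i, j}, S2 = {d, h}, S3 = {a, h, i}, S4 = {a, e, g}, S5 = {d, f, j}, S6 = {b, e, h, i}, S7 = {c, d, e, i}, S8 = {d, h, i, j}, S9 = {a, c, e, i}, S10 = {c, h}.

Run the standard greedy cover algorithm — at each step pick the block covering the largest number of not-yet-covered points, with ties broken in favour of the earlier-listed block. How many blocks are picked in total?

4

Greedy: pick S6 (covers 4 new) → pick S5 (covers 3 new) → pick S4 (covers 2 new) → pick S7 (covers 1 new). Total picks: 4.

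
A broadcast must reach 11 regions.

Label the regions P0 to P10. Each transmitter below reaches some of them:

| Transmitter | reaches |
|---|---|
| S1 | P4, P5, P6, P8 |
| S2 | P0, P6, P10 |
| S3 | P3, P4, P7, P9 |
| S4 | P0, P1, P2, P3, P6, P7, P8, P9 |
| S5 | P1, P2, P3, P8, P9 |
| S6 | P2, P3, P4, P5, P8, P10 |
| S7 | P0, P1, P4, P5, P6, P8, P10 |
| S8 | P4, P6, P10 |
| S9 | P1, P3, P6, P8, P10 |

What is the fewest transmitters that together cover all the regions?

2

Take {S4, S7}. Their union is {P0, P1, P2, P3, P4, P5, P6, P7, P8, P9, P10}, which is all 11 regions.
No single transmitter has all 11 regions (the largest, S4, has 8), so 2 is optimal.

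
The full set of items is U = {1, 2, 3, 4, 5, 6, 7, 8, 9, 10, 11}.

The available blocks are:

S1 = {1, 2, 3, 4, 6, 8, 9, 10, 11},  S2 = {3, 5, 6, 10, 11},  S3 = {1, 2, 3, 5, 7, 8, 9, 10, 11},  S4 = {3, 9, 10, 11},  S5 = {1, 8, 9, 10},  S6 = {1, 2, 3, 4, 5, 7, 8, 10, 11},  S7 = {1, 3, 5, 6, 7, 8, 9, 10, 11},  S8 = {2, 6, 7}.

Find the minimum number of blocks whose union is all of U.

S1 and S6 together: S1 ∪ S6 = {1, 2, 3, 4, 5, 6, 7, 8, 9, 10, 11} — every item is covered.
No single block has all 11 items (the largest, S1, has 9), so 2 is optimal.

2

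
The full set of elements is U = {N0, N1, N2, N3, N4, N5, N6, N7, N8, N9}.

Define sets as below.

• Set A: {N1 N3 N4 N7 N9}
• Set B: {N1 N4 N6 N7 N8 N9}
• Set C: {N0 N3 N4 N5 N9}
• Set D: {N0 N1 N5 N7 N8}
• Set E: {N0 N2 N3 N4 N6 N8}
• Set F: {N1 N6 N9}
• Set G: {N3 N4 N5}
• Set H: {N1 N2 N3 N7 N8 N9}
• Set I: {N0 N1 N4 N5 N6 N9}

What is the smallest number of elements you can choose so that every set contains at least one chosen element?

2

Take T = {N1, N3}. Each listed set contains at least one of these, so T is a hitting set of size 2.
The sets F, G are pairwise disjoint, so any hitting set needs a separate element for each — at least 2. Hence 2 is optimal.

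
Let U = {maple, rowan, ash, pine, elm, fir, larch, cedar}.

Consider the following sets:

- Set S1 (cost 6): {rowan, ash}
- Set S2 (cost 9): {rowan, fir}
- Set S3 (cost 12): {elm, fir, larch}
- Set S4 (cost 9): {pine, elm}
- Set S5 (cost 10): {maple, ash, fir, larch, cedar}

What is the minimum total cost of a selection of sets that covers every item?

25

S1, S4, S5 together cover every item (S1 ∪ S4 ∪ S5 = {maple, rowan, ash, pine, elm, fir, larch, cedar}); total cost 6 + 9 + 10 = 25.
No covering selection has total cost below 25.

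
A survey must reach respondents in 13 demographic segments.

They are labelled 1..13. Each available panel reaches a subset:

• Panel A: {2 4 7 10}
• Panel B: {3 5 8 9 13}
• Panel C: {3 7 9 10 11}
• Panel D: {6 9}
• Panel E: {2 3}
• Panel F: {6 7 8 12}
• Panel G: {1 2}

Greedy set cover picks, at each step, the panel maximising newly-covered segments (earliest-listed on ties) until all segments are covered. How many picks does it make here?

Greedy: pick B (covers 5 new) → pick A (covers 4 new) → pick F (covers 2 new) → pick C (covers 1 new) → pick G (covers 1 new). Total picks: 5.

5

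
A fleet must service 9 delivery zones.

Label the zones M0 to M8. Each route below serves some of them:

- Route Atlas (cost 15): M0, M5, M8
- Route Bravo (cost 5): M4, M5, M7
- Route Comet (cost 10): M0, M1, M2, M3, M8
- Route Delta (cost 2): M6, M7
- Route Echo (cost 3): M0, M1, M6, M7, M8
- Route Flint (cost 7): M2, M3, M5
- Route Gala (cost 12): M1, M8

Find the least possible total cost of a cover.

Bravo, Echo, Flint together cover every zone (Bravo ∪ Echo ∪ Flint = {M0, M1, M2, M3, M4, M5, M6, M7, M8}); total cost 5 + 3 + 7 = 15.
No covering selection has total cost below 15.

15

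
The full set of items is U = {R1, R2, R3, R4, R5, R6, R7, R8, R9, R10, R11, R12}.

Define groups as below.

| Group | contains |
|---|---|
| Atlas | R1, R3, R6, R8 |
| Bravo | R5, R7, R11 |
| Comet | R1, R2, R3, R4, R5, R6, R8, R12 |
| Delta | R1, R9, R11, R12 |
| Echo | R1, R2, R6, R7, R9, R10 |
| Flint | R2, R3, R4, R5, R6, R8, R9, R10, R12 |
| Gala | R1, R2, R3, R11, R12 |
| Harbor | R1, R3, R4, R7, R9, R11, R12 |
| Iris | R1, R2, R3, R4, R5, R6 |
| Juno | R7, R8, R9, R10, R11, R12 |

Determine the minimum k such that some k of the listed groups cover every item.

2

Flint and Harbor together: Flint ∪ Harbor = {R1, R2, R3, R4, R5, R6, R7, R8, R9, R10, R11, R12} — every item is covered.
No single group has all 12 items (the largest, Flint, has 9), so 2 is optimal.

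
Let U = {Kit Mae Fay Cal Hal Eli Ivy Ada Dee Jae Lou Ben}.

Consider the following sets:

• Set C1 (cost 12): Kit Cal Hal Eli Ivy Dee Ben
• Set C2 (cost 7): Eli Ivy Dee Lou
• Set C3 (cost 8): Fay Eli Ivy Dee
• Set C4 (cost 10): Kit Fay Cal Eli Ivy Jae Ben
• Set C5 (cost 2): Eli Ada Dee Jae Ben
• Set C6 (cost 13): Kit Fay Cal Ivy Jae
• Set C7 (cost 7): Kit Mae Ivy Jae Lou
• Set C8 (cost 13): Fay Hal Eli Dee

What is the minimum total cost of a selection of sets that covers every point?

29

C1, C3, C5, C7 together cover every point (C1 ∪ C3 ∪ C5 ∪ C7 = {Kit, Mae, Fay, Cal, Hal, Eli, Ivy, Ada, Dee, Jae, Lou, Ben}); total cost 12 + 8 + 2 + 7 = 29.
The greedy pick C5, C7, C4, C1 costs 31; no covering selection beats 29.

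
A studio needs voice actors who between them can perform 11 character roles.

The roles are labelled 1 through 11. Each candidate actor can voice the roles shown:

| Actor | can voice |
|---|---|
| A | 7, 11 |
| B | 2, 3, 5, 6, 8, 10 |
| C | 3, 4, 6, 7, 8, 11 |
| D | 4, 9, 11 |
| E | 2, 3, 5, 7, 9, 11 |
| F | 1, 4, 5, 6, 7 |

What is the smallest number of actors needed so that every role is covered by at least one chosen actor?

Take {B, D, F}. Their union is {1, 2, 3, 4, 5, 6, 7, 8, 9, 10, 11}, which is all 11 roles.
Only F contains 1, so F is forced; the remaining 6 roles need at least 2 more actors (each remaining actor adds at most 4) — so at least 3 actors are needed, and 3 is optimal.

3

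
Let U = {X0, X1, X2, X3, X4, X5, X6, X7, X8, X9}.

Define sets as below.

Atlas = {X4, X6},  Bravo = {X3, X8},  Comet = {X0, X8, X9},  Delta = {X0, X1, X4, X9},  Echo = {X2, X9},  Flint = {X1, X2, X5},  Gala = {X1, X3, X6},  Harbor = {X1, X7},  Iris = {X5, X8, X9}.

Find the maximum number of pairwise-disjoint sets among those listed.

4

Atlas, Bravo, Echo, Harbor are pairwise disjoint (Atlas={X4,X6}; Bravo={X3,X8}; Echo={X2,X9}; Harbor={X1,X7}).
Every remaining set overlaps one of these, and no 5 of the listed sets are pairwise disjoint, so 4 is the maximum.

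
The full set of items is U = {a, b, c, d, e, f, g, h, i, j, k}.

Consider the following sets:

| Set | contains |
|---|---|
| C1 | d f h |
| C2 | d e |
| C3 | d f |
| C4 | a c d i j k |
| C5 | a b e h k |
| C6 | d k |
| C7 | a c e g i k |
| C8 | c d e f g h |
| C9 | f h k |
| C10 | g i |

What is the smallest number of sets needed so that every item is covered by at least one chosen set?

3

Take {C4, C5, C8}. Their union is {a, b, c, d, e, f, g, h, i, j, k}, which is all 11 items.
Only C5 contains b, so C5 is forced; the remaining 6 items need at least 2 more sets (each remaining set adds at most 4) — so at least 3 sets are needed, and 3 is optimal.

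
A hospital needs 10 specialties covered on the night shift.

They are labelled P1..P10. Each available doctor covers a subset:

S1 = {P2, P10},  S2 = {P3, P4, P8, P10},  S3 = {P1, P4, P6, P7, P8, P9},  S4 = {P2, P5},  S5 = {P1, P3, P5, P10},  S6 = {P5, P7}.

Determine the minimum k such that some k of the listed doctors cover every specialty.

Take {S2, S3, S4}. Their union is {P1, P2, P3, P4, P5, P6, P7, P8, P9, P10}, which is all 10 specialties.
Only S3 contains P6, so S3 is forced; the remaining 4 specialties need at least 2 more doctors (each remaining doctor adds at most 3) — so at least 3 doctors are needed, and 3 is optimal.

3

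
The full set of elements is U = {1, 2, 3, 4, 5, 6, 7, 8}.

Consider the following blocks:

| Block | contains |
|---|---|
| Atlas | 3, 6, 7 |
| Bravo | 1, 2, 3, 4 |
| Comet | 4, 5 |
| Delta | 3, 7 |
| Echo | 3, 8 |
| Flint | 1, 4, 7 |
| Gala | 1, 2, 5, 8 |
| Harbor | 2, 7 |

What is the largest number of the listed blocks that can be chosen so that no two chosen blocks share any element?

Comet, Echo, Harbor are pairwise disjoint (Comet={4,5}; Echo={3,8}; Harbor={2,7}).
Every remaining block overlaps one of these, and no 4 of the listed blocks are pairwise disjoint, so 3 is the maximum.

3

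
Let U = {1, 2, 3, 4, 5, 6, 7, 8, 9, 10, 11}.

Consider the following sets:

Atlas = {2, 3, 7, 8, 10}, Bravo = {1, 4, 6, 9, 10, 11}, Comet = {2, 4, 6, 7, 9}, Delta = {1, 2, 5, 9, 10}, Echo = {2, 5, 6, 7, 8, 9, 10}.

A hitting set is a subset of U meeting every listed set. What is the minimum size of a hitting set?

Take H = {3, 9}. Each listed set contains at least one of these, so H is a hitting set of size 2.
No single element lies in every set, so at least 2 are needed and 2 is optimal.

2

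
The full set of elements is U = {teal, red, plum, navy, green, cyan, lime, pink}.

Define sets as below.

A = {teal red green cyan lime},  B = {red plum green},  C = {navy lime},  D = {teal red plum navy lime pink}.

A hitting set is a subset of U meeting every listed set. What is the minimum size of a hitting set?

2

Take H = {red, navy}. Each listed set contains at least one of these, so H is a hitting set of size 2.
The sets B, C are pairwise disjoint, so any hitting set needs a separate element for each — at least 2. Hence 2 is optimal.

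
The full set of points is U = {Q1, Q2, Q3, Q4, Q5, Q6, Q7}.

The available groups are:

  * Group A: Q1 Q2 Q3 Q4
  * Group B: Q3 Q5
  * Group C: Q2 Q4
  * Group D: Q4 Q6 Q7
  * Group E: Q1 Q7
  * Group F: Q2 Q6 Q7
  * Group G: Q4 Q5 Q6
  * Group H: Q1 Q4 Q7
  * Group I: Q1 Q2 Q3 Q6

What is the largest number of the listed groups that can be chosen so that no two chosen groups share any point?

3

B, C, E are pairwise disjoint (B={Q3,Q5}; C={Q2,Q4}; E={Q1,Q7}).
Every remaining group overlaps one of these, and no 4 of the listed groups are pairwise disjoint, so 3 is the maximum.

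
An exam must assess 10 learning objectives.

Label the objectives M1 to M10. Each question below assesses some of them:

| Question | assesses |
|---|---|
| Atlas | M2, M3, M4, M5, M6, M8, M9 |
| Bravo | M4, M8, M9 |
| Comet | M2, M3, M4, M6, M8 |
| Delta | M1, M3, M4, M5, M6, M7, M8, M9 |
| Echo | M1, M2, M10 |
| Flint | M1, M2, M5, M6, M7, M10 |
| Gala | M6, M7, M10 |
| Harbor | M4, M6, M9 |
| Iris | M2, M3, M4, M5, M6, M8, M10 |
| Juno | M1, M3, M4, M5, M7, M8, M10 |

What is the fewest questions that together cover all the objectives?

Take {Delta, Echo}. Their union is {M1, M2, M3, M4, M5, M6, M7, M8, M9, M10}, which is all 10 objectives.
No single question has all 10 objectives (the largest, Delta, has 8), so 2 is optimal.

2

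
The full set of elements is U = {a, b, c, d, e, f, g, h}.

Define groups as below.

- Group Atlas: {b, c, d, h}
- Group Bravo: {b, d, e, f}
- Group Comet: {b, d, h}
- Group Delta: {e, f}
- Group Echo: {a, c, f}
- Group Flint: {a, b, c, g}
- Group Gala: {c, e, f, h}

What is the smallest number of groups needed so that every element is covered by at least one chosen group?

Bravo, Comet, and Flint cover everything between them: the union {a, b, c, d, e, f, g, h} is all of U.
Only Flint contains g, so Flint is forced; the remaining 4 elements need at least 2 more groups (each remaining group adds at most 3) — so at least 3 groups are needed, and 3 is optimal.

3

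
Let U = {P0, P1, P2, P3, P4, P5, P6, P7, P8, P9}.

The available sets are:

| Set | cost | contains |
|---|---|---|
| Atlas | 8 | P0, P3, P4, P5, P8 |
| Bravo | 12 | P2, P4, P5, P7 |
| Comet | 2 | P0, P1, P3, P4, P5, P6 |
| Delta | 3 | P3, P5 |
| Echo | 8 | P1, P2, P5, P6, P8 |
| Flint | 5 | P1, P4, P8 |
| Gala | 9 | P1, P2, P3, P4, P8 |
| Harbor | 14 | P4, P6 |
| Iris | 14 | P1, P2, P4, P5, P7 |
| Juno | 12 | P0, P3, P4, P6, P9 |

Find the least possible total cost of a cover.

29

Bravo, Flint, Juno together cover every point (Bravo ∪ Flint ∪ Juno = {P0, P1, P2, P3, P4, P5, P6, P7, P8, P9}); total cost 12 + 5 + 12 = 29.
The greedy pick Comet, Echo, Bravo, Juno costs 34; no covering selection beats 29.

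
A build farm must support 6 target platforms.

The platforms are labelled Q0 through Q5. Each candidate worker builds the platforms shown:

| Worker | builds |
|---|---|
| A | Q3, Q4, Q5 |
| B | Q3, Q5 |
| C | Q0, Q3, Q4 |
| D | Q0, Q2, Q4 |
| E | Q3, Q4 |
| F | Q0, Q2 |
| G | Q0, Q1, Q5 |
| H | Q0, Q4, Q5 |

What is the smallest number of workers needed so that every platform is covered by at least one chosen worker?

C and D and G together: C ∪ D ∪ G = {Q0, Q1, Q2, Q3, Q4, Q5} — every platform is covered.
Only G contains Q1, so G is forced; the remaining 3 platforms need at least 2 more workers (each remaining worker adds at most 2) — so at least 3 workers are needed, and 3 is optimal.

3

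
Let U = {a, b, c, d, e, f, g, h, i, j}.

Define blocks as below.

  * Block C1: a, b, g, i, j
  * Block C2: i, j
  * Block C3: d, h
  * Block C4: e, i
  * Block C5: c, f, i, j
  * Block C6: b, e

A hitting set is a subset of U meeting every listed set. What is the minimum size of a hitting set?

Take T = {d, e, j}. Each listed block contains at least one of these, so T is a hitting set of size 3.
The blocks C3, C5, C6 are pairwise disjoint, so any hitting set needs a separate point for each — at least 3. Hence 3 is optimal.

3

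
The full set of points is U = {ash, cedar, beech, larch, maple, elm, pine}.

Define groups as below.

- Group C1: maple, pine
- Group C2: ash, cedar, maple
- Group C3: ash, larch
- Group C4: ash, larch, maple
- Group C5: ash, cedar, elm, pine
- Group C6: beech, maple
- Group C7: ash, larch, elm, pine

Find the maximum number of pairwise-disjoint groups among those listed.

2

C5, C6 are pairwise disjoint (C5={ash,cedar,elm,pine}; C6={beech,maple}).
Every remaining group overlaps one of these, and no 3 of the listed groups are pairwise disjoint, so 2 is the maximum.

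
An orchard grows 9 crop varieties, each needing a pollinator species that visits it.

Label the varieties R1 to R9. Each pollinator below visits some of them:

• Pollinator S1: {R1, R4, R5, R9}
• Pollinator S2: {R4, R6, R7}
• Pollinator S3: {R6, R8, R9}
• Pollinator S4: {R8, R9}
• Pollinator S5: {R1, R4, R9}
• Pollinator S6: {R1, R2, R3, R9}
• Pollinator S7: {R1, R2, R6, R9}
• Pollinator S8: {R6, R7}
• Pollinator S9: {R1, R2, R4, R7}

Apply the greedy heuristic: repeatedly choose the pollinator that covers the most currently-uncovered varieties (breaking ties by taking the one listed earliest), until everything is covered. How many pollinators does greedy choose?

Greedy: pick S1 (covers 4 new) → pick S2 (covers 2 new) → pick S6 (covers 2 new) → pick S3 (covers 1 new). Total picks: 4.

4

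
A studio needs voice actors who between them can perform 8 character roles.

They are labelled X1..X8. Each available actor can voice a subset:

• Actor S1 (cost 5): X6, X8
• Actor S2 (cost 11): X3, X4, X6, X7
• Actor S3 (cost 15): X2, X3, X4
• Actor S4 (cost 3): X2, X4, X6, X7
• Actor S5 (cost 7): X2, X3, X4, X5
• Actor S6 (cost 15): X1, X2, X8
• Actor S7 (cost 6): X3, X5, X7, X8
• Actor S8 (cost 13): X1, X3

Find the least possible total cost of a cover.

22

S4, S7, S8 together cover every role (S4 ∪ S7 ∪ S8 = {X1, X2, X3, X4, X5, X6, X7, X8}); total cost 3 + 6 + 13 = 22.
No covering selection has total cost below 22.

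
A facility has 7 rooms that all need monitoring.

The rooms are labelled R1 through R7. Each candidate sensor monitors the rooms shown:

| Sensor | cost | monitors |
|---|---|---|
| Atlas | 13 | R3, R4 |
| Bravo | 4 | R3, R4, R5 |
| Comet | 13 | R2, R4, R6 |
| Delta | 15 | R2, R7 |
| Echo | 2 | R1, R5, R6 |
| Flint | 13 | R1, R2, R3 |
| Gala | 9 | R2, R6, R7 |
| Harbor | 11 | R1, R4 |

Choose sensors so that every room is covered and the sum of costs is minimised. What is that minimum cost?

15

Bravo, Echo, Gala together cover every room (Bravo ∪ Echo ∪ Gala = {R1, R2, R3, R4, R5, R6, R7}); total cost 4 + 2 + 9 = 15.
No covering selection has total cost below 15.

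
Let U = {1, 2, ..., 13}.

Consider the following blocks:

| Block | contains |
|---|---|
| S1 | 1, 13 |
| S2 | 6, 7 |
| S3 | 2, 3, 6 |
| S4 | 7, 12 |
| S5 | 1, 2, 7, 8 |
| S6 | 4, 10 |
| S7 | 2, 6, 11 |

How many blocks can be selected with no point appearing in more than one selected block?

4

S1, S4, S6, S7 are pairwise disjoint (S1={1,13}; S4={7,12}; S6={4,10}; S7={2,6,11}).
Every remaining block overlaps one of these, and no 5 of the listed blocks are pairwise disjoint, so 4 is the maximum.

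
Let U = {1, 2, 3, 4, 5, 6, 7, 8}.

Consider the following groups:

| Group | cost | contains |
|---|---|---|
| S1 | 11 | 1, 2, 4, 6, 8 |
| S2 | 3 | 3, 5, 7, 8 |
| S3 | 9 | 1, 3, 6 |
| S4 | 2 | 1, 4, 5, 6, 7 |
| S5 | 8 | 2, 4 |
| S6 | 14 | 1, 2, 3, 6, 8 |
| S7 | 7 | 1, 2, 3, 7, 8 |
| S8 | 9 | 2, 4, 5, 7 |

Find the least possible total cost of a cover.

9

S4, S7 together cover every element (S4 ∪ S7 = {1, 2, 3, 4, 5, 6, 7, 8}); total cost 2 + 7 = 9.
The greedy pick S4, S2, S7 costs 12; no covering selection beats 9.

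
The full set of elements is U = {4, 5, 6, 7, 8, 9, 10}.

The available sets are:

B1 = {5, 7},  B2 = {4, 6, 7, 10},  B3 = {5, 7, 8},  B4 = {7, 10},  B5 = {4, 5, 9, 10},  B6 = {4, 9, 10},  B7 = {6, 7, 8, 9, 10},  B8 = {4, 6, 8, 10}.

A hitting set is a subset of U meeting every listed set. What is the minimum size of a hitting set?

2

H = {5, 10} meets every set (each contains at least one member of H), and |H| = 2.
The sets B1, B8 are pairwise disjoint, so any hitting set needs a separate element for each — at least 2. Hence 2 is optimal.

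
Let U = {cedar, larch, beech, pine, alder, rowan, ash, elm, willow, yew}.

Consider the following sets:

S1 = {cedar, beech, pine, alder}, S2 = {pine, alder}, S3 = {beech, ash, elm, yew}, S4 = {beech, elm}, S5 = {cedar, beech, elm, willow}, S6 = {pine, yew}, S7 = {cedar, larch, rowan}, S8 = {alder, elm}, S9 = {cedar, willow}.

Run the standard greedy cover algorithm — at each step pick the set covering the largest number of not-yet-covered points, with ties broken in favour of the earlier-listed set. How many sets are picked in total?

4

Greedy: pick S1 (covers 4 new) → pick S3 (covers 3 new) → pick S7 (covers 2 new) → pick S5 (covers 1 new). Total picks: 4.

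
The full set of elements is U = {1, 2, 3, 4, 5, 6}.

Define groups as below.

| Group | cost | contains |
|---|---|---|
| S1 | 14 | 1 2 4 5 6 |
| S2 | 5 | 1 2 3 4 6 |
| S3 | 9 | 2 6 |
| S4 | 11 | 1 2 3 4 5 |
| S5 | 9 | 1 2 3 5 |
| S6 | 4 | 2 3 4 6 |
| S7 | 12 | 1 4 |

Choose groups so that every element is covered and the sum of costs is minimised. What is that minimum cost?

13

S5, S6 together cover every element (S5 ∪ S6 = {1, 2, 3, 4, 5, 6}); total cost 9 + 4 = 13.
The greedy pick S2, S5 costs 14; no covering selection beats 13.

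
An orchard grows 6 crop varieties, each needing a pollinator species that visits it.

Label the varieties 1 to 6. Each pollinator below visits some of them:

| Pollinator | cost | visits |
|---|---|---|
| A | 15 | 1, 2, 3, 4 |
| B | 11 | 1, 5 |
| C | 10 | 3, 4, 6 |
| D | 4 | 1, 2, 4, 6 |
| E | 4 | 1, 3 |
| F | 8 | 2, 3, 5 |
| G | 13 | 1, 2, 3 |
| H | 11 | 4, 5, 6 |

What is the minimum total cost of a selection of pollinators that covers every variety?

12

D, F together cover every variety (D ∪ F = {1, 2, 3, 4, 5, 6}); total cost 4 + 8 = 12.
The greedy pick D, E, F costs 16; no covering selection beats 12.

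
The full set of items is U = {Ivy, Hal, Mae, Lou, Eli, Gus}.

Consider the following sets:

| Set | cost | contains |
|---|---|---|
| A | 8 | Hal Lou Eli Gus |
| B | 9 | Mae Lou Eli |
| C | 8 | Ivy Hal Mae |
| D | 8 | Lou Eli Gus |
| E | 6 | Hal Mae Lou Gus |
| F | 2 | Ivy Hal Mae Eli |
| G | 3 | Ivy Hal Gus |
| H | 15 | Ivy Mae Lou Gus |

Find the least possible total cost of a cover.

8

E, F together cover every item (E ∪ F = {Ivy, Hal, Mae, Lou, Eli, Gus}); total cost 6 + 2 = 8.
No covering selection has total cost below 8.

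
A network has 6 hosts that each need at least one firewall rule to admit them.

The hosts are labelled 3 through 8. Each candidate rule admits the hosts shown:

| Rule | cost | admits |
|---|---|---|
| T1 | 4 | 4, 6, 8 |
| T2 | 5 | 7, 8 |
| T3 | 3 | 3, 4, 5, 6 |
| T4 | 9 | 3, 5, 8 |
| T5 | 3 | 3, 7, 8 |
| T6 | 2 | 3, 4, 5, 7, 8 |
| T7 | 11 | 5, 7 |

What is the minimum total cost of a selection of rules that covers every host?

T3, T6 together cover every host (T3 ∪ T6 = {3, 4, 5, 6, 7, 8}); total cost 3 + 2 = 5.
No covering selection has total cost below 5.

5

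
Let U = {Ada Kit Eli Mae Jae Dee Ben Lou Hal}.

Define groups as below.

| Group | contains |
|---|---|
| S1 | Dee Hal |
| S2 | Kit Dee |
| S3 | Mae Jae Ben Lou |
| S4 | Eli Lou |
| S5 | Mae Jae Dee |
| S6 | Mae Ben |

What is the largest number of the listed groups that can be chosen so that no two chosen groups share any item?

S1, S4, S6 are pairwise disjoint (S1={Dee,Hal}; S4={Eli,Lou}; S6={Mae,Ben}).
Every remaining group overlaps one of these, and no 4 of the listed groups are pairwise disjoint, so 3 is the maximum.

3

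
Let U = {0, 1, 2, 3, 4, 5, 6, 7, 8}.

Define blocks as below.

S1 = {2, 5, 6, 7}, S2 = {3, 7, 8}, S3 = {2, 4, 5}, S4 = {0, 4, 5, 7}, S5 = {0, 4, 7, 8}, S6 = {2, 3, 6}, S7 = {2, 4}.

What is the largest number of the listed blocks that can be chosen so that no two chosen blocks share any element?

2

S5, S6 are pairwise disjoint (S5={0,4,7,8}; S6={2,3,6}).
Every remaining block overlaps one of these, and no 3 of the listed blocks are pairwise disjoint, so 2 is the maximum.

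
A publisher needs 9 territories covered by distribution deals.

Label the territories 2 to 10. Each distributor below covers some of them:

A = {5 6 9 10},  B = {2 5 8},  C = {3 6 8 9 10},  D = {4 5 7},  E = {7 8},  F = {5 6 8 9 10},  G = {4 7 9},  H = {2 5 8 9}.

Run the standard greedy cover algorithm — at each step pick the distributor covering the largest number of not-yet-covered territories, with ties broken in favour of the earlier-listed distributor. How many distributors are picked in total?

Greedy: pick C (covers 5 new) → pick D (covers 3 new) → pick B (covers 1 new). Total picks: 3.

3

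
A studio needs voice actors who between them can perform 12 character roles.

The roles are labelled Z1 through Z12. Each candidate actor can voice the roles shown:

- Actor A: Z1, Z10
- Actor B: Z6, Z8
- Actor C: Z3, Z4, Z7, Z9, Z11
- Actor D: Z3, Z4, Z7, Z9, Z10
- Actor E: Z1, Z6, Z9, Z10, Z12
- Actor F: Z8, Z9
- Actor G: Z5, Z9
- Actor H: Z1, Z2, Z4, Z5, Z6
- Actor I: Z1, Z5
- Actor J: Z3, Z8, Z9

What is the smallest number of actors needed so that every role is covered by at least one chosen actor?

4

C and E and F and H together: C ∪ E ∪ F ∪ H = {Z1, Z2, Z3, Z4, Z5, Z6, Z7, Z8, Z9, Z10, Z11, Z12} — every role is covered.
No 3 of the 10 actors cover everything (all 120 combinations miss at least one role), so 4 is optimal.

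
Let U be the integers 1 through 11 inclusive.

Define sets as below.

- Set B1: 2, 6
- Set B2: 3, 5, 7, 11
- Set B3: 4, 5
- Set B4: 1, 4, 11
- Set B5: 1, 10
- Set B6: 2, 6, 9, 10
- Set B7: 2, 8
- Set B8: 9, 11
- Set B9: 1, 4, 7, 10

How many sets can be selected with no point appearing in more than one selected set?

4

B1, B3, B5, B8 are pairwise disjoint (B1={2,6}; B3={4,5}; B5={1,10}; B8={9,11}).
Every remaining set overlaps one of these, and no 5 of the listed sets are pairwise disjoint, so 4 is the maximum.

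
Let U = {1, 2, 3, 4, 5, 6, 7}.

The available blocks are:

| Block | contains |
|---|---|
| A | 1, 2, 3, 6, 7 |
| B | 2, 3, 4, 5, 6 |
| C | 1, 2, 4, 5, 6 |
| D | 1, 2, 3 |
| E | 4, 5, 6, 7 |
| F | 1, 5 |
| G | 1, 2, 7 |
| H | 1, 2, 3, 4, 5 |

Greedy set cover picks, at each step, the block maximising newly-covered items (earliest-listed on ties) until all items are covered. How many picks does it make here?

Greedy: pick A (covers 5 new) → pick B (covers 2 new). Total picks: 2.

2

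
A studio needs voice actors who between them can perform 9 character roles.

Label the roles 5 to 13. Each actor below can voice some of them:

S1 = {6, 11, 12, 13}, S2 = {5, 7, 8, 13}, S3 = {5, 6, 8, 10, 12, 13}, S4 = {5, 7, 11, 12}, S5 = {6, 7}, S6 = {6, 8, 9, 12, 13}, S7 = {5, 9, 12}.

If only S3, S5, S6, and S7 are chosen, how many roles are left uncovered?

Union of S3, S5, S6, S7 = {5, 6, 7, 8, 9, 10, 12, 13}.
Not covered: 11 — 1 role.

1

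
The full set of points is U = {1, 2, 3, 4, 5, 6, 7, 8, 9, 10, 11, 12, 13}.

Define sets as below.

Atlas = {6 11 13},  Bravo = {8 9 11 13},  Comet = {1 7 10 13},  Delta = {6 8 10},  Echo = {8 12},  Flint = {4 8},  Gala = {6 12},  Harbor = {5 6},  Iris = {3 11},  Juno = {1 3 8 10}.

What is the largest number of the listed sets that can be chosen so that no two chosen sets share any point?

Comet, Echo, Harbor, Iris are pairwise disjoint (Comet={1,7,10,13}; Echo={8,12}; Harbor={5,6}; Iris={3,11}).
Every remaining set overlaps one of these, and no 5 of the listed sets are pairwise disjoint, so 4 is the maximum.

4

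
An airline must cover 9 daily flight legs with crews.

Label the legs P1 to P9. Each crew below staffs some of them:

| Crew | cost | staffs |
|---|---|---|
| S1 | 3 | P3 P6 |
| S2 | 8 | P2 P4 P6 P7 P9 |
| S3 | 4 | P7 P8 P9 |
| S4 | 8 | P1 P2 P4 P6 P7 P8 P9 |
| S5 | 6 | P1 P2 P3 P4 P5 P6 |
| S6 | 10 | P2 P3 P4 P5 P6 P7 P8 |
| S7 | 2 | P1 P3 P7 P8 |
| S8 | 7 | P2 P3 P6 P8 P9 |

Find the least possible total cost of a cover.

10

S3, S5 together cover every leg (S3 ∪ S5 = {P1, P2, P3, P4, P5, P6, P7, P8, P9}); total cost 4 + 6 = 10.
The greedy pick S7, S5, S3 costs 12; no covering selection beats 10.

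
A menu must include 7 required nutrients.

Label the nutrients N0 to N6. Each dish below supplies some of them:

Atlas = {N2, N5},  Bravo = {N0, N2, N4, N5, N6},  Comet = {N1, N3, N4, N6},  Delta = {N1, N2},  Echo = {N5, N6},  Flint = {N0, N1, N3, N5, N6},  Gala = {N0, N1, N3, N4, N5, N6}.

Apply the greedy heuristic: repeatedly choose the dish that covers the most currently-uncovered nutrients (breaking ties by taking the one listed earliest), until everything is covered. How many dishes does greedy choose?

2

Greedy: pick Gala (covers 6 new) → pick Atlas (covers 1 new). Total picks: 2.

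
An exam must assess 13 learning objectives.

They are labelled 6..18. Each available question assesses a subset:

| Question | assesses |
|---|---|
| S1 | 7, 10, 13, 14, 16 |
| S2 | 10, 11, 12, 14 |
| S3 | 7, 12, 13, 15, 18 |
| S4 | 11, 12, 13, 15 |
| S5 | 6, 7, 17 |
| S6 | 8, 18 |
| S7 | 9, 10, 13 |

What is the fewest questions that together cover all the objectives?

Take {S1, S4, S5, S6, S7}. Their union is {6, 7, 8, 9, 10, 11, 12, 13, 14, 15, 16, 17, 18}, which is all 13 objectives.
No 4 of the 7 questions cover everything (all 35 combinations miss at least one objective), so 5 is optimal.

5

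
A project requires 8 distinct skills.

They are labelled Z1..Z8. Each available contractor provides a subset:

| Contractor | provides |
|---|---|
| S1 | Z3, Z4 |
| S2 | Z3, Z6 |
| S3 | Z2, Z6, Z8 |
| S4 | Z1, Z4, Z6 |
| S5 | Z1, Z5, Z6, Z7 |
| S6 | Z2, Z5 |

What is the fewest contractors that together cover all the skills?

Take {S1, S3, S5}. Their union is {Z1, Z2, Z3, Z4, Z5, Z6, Z7, Z8}, which is all 8 skills.
Only S5 contains Z7, so S5 is forced; the remaining 4 skills need at least 2 more contractors (each remaining contractor adds at most 2) — so at least 3 contractors are needed, and 3 is optimal.

3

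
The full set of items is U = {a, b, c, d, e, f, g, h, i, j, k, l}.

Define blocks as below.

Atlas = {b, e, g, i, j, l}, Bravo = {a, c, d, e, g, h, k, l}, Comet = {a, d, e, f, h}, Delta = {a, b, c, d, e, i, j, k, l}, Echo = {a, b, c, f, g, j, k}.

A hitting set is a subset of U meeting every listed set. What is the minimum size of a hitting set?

T = {h, j} meets every block (each contains at least one member of T), and |T| = 2.
No single item lies in every block, so at least 2 are needed and 2 is optimal.

2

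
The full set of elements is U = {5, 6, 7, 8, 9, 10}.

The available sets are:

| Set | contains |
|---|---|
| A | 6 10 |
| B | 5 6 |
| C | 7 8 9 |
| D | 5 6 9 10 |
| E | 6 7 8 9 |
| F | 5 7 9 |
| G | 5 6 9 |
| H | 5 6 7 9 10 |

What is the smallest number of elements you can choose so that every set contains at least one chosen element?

2

Take T = {6, 9}. Each listed set contains at least one of these, so T is a hitting set of size 2.
The sets B, C are pairwise disjoint, so any hitting set needs a separate element for each — at least 2. Hence 2 is optimal.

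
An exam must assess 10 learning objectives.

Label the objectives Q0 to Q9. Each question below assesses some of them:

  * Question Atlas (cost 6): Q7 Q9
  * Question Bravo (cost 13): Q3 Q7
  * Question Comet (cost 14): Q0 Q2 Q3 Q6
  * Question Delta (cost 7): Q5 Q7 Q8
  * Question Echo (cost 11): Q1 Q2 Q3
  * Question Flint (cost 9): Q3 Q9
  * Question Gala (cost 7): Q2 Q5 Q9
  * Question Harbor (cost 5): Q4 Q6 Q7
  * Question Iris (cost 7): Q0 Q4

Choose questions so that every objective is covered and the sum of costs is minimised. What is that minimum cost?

36

Atlas, Delta, Echo, Harbor, Iris together cover every objective (Atlas ∪ Delta ∪ Echo ∪ Harbor ∪ Iris = {Q0, Q1, Q2, Q3, Q4, Q5, Q6, Q7, Q8, Q9}); total cost 6 + 7 + 11 + 5 + 7 = 36.
The greedy pick Harbor, Gala, Echo, Delta, Iris costs 37; no covering selection beats 36.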